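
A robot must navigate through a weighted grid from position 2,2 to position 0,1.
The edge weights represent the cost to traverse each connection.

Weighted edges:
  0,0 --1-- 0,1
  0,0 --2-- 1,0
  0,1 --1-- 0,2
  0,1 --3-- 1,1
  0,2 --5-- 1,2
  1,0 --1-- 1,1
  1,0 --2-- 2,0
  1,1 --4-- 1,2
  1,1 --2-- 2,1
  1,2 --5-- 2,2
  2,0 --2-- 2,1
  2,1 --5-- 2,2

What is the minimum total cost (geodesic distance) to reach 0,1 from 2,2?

Shortest path: 2,2 → 2,1 → 1,1 → 0,1, total weight = 10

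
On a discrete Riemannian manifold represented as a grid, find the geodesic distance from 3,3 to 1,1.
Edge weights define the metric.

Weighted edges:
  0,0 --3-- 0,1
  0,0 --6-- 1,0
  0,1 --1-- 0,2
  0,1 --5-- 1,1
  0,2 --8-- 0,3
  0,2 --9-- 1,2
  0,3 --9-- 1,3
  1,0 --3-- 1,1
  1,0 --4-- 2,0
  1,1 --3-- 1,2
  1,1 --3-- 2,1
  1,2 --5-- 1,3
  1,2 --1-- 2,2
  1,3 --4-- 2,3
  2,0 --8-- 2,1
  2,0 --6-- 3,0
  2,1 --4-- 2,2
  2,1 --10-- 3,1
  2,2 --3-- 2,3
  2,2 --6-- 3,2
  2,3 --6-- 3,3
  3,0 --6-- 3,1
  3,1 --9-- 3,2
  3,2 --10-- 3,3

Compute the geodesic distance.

Shortest path: 3,3 → 2,3 → 2,2 → 1,2 → 1,1, total weight = 13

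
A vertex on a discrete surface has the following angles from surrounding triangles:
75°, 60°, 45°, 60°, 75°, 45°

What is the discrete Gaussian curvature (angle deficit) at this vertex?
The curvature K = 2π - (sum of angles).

Sum of angles = 360°. K = 360° - 360° = 0° = 0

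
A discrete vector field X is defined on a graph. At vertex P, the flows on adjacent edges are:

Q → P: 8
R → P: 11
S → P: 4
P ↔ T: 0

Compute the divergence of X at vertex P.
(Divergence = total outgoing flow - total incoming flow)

Divergence = sum of outgoing flows = (-8) + (-11) + (-4) + 0 = -23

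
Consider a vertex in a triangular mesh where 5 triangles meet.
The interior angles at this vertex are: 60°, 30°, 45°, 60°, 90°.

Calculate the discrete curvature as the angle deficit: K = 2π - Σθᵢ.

Sum of angles = 285°. K = 360° - 285° = 75°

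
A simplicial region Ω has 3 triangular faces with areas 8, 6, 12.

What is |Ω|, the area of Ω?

8 + 6 + 12 = 26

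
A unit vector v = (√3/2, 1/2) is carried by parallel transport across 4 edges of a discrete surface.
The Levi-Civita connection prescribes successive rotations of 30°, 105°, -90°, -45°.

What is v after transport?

Total rotation: 30° + 105° + (-90°) + (-45°) = 0°. Final vector: (0.8660, 0.5000)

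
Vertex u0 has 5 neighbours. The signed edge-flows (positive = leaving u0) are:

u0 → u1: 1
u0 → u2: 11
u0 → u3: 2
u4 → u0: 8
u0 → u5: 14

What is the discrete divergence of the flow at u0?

Divergence = sum of outgoing flows = 1 + 11 + 2 + (-8) + 14 = 20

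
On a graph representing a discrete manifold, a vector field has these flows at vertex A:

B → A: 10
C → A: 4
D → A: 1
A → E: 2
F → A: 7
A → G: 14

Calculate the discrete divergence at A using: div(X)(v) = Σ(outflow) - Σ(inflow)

Divergence = sum of outgoing flows = (-10) + (-4) + (-1) + 2 + (-7) + 14 = -6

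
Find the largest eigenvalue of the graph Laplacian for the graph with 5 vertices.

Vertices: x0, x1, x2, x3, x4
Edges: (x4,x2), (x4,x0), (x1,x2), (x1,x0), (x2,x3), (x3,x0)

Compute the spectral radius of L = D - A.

Degrees: deg(x0) = 3, deg(x1) = 2, deg(x2) = 3, deg(x3) = 2, deg(x4) = 2.
L = D − A with rows/columns ordered (x0, x1, x2, x3, x4):
  [ 3, -1,  0, -1, -1]
  [-1,  2, -1,  0,  0]
  [ 0, -1,  3, -1, -1]
  [-1,  0, -1,  2,  0]
  [-1,  0, -1,  0,  2]
Characteristic polynomial: det(λI − L) = λ(λ − 2)²(λ − 3)(λ − 5).
Roots: λ = 0; (λ − 2) = 0 ⇒ λ = 2 (multiplicity 2); (λ − 3) = 0 ⇒ λ = 3; (λ − 5) = 0 ⇒ λ = 5.
(Check: the roots sum (with multiplicity) to 12, matching trace L = Σdeg = 2·6 = 12.)
Laplacian eigenvalues: [0.0, 2.0, 2.0, 3.0, 5.0]. Largest eigenvalue (spectral radius) = 5.0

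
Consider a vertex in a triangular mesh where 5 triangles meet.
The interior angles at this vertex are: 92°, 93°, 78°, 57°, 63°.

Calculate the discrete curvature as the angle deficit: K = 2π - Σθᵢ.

Sum of angles = 383°. K = 360° - 383° = -23° = -23π/180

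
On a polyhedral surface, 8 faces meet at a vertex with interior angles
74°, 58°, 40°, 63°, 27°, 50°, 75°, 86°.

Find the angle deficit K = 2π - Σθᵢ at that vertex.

Sum of angles = 473°. K = 360° - 473° = -113° = -113π/180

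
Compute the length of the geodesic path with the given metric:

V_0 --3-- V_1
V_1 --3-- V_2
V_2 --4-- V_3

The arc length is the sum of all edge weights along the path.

Arc length = 3 + 3 + 4 = 10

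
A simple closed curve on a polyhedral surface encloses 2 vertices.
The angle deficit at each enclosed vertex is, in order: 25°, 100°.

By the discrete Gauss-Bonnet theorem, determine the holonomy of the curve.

Holonomy = total enclosed curvature = 25° + 100° = 125°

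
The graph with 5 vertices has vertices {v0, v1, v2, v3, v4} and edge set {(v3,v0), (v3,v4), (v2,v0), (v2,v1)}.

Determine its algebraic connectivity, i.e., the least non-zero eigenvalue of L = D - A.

Degrees: deg(v0) = 2, deg(v1) = 1, deg(v2) = 2, deg(v3) = 2, deg(v4) = 1.
L = D − A with rows/columns ordered (v0, v1, v2, v3, v4):
  [ 2,  0, -1, -1,  0]
  [ 0,  1, -1,  0,  0]
  [-1, -1,  2,  0,  0]
  [-1,  0,  0,  2, -1]
  [ 0,  0,  0, -1,  1]
Characteristic polynomial: det(λI − L) = λ(λ² − 3λ + 1)(λ² − 5λ + 5).
Roots: λ = 0; (λ² − 3λ + 1) = 0 ⇒ λ = (3 ± √5)/2 ≈ 0.382, 2.618; (λ² − 5λ + 5) = 0 ⇒ λ = (5 ± √5)/2 ≈ 1.382, 3.618.
(Check: the roots sum (with multiplicity) to 8, matching trace L = Σdeg = 2·4 = 8.)
Laplacian eigenvalues: [0.0, 0.382, 1.382, 2.618, 3.618]. Algebraic connectivity (smallest non-zero eigenvalue) = 0.382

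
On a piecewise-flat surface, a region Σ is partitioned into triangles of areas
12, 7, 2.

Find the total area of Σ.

12 + 7 + 2 = 21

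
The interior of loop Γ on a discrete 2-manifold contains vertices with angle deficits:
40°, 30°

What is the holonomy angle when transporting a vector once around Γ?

Holonomy = total enclosed curvature = 40° + 30° = 70°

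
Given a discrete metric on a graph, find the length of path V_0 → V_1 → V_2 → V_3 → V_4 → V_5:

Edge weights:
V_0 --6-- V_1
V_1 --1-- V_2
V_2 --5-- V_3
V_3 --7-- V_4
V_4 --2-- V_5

Arc length = 6 + 1 + 5 + 7 + 2 = 21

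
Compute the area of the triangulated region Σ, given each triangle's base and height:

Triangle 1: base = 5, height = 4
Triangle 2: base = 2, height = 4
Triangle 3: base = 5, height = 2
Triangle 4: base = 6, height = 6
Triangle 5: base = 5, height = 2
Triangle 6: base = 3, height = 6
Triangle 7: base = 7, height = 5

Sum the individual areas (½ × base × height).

(1/2)×5×4 + (1/2)×2×4 + (1/2)×5×2 + (1/2)×6×6 + (1/2)×5×2 + (1/2)×3×6 + (1/2)×7×5 = 68.5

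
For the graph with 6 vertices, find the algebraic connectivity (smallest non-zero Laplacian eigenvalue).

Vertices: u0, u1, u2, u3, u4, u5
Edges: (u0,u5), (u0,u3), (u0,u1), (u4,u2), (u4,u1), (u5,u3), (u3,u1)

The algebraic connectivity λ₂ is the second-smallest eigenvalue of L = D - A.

Degrees: deg(u0) = 3, deg(u1) = 3, deg(u2) = 1, deg(u3) = 3, deg(u4) = 2, deg(u5) = 2.
L = D − A with rows/columns ordered (u0, u1, u2, u3, u4, u5):
  [ 3, -1,  0, -1,  0, -1]
  [-1,  3,  0, -1, -1,  0]
  [ 0,  0,  1,  0, -1,  0]
  [-1, -1,  0,  3,  0, -1]
  [ 0, -1, -1,  0,  2,  0]
  [-1,  0,  0, -1,  0,  2]
Characteristic polynomial: det(λI − L) = λ(λ² − 5λ + 2)(λ − 2)(λ − 3)(λ − 4).
Roots: λ = 0; (λ² − 5λ + 2) = 0 ⇒ λ = (5 ± √17)/2 ≈ 0.4384, 4.5616; (λ − 2) = 0 ⇒ λ = 2; (λ − 3) = 0 ⇒ λ = 3; (λ − 4) = 0 ⇒ λ = 4.
(Check: the roots sum (with multiplicity) to 14, matching trace L = Σdeg = 2·7 = 14.)
Laplacian eigenvalues: [0.0, 0.4384, 2.0, 3.0, 4.0, 4.5616]. Algebraic connectivity (smallest non-zero eigenvalue) = 0.4384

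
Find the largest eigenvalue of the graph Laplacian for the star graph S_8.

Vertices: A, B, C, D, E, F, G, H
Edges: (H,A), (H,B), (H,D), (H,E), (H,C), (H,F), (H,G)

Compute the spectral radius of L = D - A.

The star S_8 is the complete bipartite graph K_{1,7} (one hub of degree 7, 7 leaves of degree 1). The Laplacian spectrum of K_{p,q} is 0, p (multiplicity q−1), q (multiplicity p−1), p+q. With p = 1, q = 7: 0 once, 1 with multiplicity 6, and 8 once. (Check: trace L = sum of degrees = 14 = 6·1 + 8.)
Laplacian eigenvalues: [0.0, 1.0, 1.0, 1.0, 1.0, 1.0, 1.0, 8.0]. Largest eigenvalue (spectral radius) = 8.0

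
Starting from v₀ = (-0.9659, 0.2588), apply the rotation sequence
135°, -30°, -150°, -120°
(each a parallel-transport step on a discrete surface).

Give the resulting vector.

Total rotation: 135° + (-30°) + (-150°) + (-120°) = -165°. Final vector: (1, 0)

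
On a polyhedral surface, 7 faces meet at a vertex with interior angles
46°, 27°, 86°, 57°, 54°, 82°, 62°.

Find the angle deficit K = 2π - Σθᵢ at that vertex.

Sum of angles = 414°. K = 360° - 414° = -54° = -3π/10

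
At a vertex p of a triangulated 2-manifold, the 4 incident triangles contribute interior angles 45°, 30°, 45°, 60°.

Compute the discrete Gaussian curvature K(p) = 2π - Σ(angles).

Sum of angles = 180°. K = 360° - 180° = 180° = π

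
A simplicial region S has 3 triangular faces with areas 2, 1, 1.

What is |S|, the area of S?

2 + 1 + 1 = 4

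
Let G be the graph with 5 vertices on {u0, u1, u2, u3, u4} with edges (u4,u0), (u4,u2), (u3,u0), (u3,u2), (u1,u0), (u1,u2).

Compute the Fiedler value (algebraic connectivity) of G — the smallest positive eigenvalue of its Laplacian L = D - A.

Degrees: deg(u0) = 3, deg(u1) = 2, deg(u2) = 3, deg(u3) = 2, deg(u4) = 2.
L = D − A with rows/columns ordered (u0, u1, u2, u3, u4):
  [ 3, -1,  0, -1, -1]
  [-1,  2, -1,  0,  0]
  [ 0, -1,  3, -1, -1]
  [-1,  0, -1,  2,  0]
  [-1,  0, -1,  0,  2]
Characteristic polynomial: det(λI − L) = λ(λ − 2)²(λ − 3)(λ − 5).
Roots: λ = 0; (λ − 2) = 0 ⇒ λ = 2 (multiplicity 2); (λ − 3) = 0 ⇒ λ = 3; (λ − 5) = 0 ⇒ λ = 5.
(Check: the roots sum (with multiplicity) to 12, matching trace L = Σdeg = 2·6 = 12.)
Laplacian eigenvalues: [0.0, 2.0, 2.0, 3.0, 5.0]. Algebraic connectivity (smallest non-zero eigenvalue) = 2.0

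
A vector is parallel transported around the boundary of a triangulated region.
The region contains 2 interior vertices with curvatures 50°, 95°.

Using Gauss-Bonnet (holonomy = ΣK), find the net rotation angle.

Holonomy = total enclosed curvature = 50° + 95° = 145°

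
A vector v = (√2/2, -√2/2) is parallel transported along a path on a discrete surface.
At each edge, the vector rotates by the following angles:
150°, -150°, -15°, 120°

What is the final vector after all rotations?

Total rotation: 150° + (-150°) + (-15°) + 120° = 105°. Final vector: (0.5000, 0.8660)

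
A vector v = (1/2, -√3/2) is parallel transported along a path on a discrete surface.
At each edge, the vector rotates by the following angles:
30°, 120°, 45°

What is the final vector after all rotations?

Total rotation: 30° + 120° + 45° = 195° ≡ -165° (mod 360°). Final vector: (-0.7071, 0.7071)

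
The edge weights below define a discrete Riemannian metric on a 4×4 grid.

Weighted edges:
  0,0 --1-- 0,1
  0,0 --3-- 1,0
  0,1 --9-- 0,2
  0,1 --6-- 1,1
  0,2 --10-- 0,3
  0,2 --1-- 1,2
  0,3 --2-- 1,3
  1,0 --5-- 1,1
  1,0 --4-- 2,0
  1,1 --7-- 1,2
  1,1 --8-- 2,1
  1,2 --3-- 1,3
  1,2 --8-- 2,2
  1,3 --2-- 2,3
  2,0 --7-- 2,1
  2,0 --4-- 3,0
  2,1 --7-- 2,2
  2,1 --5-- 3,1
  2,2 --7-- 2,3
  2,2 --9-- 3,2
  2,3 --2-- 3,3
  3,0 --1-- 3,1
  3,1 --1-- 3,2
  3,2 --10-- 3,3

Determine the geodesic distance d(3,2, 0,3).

Shortest path: 3,2 → 3,3 → 2,3 → 1,3 → 0,3, total weight = 16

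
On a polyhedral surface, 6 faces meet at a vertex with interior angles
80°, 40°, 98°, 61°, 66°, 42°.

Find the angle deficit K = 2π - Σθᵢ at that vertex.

Sum of angles = 387°. K = 360° - 387° = -27° = -3π/20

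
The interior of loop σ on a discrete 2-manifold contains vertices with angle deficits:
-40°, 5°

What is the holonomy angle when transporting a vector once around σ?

Holonomy = total enclosed curvature = (-40°) + 5° = -35°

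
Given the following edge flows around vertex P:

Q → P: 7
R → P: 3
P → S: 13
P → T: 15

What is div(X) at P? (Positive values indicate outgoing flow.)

Divergence = sum of outgoing flows = (-7) + (-3) + 13 + 15 = 18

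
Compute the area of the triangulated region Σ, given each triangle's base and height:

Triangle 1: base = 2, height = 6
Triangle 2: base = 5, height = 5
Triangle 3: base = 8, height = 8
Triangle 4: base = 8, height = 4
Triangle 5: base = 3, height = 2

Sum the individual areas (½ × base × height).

(1/2)×2×6 + (1/2)×5×5 + (1/2)×8×8 + (1/2)×8×4 + (1/2)×3×2 = 69.5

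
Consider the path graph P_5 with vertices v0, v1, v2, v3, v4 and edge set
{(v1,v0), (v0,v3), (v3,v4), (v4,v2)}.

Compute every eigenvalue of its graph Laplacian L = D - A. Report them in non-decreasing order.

The path graph P_n has Laplacian eigenvalues λ_k = 2 − 2cos(kπ/n), k = 0, 1, …, n−1. Here n = 5:
k=0: 2 − 2cos(0) = 0.0; k=1: 2 − 2cos(π/5) = 0.382; k=2: 2 − 2cos(2π/5) = 1.382; k=3: 2 − 2cos(3π/5) = 2.618; k=4: 2 − 2cos(4π/5) = 3.618.
Laplacian eigenvalues (increasing order): [0.0, 0.382, 1.382, 2.618, 3.618]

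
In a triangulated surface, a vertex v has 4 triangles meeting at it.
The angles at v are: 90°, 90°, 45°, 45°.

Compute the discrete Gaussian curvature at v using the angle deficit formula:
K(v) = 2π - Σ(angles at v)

Sum of angles = 270°. K = 360° - 270° = 90°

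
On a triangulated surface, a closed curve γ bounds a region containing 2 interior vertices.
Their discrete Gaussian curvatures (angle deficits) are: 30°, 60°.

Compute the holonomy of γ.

Holonomy = total enclosed curvature = 30° + 60° = 90°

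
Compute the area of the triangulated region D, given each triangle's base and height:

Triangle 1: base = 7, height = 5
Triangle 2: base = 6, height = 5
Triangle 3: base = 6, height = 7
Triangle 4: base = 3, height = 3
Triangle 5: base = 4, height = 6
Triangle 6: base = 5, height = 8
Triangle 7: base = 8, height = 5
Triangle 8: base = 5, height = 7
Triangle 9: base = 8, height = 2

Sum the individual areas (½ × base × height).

(1/2)×7×5 + (1/2)×6×5 + (1/2)×6×7 + (1/2)×3×3 + (1/2)×4×6 + (1/2)×5×8 + (1/2)×8×5 + (1/2)×5×7 + (1/2)×8×2 = 135.5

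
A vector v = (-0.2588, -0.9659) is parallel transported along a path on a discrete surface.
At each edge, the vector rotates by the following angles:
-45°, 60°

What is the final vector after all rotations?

Total rotation: (-45°) + 60° = 15°. Final vector: (0, -1)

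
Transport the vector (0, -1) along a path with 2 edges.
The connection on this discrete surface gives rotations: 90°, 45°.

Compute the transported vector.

Total rotation: 90° + 45° = 135°. Final vector: (0.7071, 0.7071)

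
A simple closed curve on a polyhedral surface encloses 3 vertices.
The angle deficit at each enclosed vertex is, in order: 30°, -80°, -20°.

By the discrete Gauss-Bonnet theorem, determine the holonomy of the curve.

Holonomy = total enclosed curvature = 30° + (-80°) + (-20°) = -70°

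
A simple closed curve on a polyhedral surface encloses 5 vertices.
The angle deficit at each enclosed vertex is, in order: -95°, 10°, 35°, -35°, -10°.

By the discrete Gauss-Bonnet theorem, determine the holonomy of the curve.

Holonomy = total enclosed curvature = (-95°) + 10° + 35° + (-35°) + (-10°) = -95°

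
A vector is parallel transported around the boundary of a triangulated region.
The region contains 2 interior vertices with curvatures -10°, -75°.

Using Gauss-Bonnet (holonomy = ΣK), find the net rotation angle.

Holonomy = total enclosed curvature = (-10°) + (-75°) = -85°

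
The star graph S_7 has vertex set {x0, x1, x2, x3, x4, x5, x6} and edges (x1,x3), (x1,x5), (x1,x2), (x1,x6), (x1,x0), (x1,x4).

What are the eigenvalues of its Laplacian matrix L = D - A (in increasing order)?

The star S_7 is the complete bipartite graph K_{1,6} (one hub of degree 6, 6 leaves of degree 1). The Laplacian spectrum of K_{p,q} is 0, p (multiplicity q−1), q (multiplicity p−1), p+q. With p = 1, q = 6: 0 once, 1 with multiplicity 5, and 7 once. (Check: trace L = sum of degrees = 12 = 5·1 + 7.)
Laplacian eigenvalues (increasing order): [0.0, 1.0, 1.0, 1.0, 1.0, 1.0, 7.0]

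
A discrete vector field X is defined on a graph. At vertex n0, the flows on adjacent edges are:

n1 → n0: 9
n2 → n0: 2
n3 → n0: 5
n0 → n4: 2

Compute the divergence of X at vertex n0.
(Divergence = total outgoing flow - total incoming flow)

Divergence = sum of outgoing flows = (-9) + (-2) + (-5) + 2 = -14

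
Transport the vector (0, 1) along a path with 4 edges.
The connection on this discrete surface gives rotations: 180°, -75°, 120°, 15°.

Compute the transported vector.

Total rotation: 180° + (-75°) + 120° + 15° = 240° ≡ -120° (mod 360°). Final vector: (0.8660, -0.5000)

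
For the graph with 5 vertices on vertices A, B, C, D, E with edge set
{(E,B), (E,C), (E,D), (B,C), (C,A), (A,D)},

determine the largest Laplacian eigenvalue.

Degrees: deg(A) = 2, deg(B) = 2, deg(C) = 3, deg(D) = 2, deg(E) = 3.
L = D − A with rows/columns ordered (A, B, C, D, E):
  [ 2,  0, -1, -1,  0]
  [ 0,  2, -1,  0, -1]
  [-1, -1,  3,  0, -1]
  [-1,  0,  0,  2, -1]
  [ 0, -1, -1, -1,  3]
Characteristic polynomial: det(λI − L) = λ(λ² − 5λ + 5)(λ² − 7λ + 11).
Roots: λ = 0; (λ² − 5λ + 5) = 0 ⇒ λ = (5 ± √5)/2 ≈ 1.382, 3.618; (λ² − 7λ + 11) = 0 ⇒ λ = (7 ± √5)/2 ≈ 2.382, 4.618.
(Check: the roots sum (with multiplicity) to 12, matching trace L = Σdeg = 2·6 = 12.)
Laplacian eigenvalues: [0.0, 1.382, 2.382, 3.618, 4.618]. Largest eigenvalue (spectral radius) = 4.618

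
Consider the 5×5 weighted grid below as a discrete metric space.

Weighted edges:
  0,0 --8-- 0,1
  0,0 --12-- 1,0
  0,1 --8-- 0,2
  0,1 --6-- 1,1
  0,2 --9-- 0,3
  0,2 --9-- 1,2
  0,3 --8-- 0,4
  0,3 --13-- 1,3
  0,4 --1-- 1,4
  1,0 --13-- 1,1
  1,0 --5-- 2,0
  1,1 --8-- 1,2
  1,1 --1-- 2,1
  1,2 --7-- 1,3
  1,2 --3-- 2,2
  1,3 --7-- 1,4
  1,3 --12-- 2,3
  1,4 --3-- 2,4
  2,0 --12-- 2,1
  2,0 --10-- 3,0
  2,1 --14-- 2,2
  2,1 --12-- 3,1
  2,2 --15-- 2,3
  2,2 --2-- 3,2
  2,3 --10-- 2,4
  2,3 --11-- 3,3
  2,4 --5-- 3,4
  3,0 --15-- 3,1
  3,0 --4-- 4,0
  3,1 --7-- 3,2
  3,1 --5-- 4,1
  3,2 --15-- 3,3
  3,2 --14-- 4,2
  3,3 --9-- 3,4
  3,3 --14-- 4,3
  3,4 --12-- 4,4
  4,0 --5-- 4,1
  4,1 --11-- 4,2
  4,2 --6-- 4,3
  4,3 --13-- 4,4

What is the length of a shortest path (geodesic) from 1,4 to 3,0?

Shortest path: 1,4 → 1,3 → 1,2 → 2,2 → 3,2 → 3,1 → 4,1 → 4,0 → 3,0, total weight = 40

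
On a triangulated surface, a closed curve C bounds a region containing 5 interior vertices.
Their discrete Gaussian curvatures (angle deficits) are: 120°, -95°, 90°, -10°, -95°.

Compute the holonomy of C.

Holonomy = total enclosed curvature = 120° + (-95°) + 90° + (-10°) + (-95°) = 10°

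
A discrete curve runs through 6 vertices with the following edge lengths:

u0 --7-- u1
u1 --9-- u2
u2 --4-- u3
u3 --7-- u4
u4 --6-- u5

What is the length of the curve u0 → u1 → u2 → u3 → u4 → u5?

Arc length = 7 + 9 + 4 + 7 + 6 = 33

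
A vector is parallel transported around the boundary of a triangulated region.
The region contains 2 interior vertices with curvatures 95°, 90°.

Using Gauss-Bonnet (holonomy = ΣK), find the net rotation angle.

Holonomy = total enclosed curvature = 95° + 90° = 185°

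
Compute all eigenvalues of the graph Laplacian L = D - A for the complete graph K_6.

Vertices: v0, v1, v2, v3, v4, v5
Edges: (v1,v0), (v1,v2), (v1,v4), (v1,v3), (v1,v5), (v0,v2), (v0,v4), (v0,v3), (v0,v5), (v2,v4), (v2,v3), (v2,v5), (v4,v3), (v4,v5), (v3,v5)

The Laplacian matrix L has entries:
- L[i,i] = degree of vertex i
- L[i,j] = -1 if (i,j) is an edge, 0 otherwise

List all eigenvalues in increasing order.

For the complete graph K_n, L = nI − J (J = all-ones matrix). J has eigenvalues n (once, eigenvector 𝟙) and 0 (multiplicity n−1), so L has eigenvalues 0 (once) and n (multiplicity n−1). Here n = 6: eigenvalue 0 once and 6 with multiplicity 5.
Laplacian eigenvalues (increasing order): [0.0, 6.0, 6.0, 6.0, 6.0, 6.0]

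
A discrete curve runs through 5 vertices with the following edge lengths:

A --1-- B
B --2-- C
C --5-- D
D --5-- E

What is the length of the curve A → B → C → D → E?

Arc length = 1 + 2 + 5 + 5 = 13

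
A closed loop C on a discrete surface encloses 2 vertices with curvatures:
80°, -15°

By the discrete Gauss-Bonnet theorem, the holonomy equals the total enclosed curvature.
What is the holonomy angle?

Holonomy = total enclosed curvature = 80° + (-15°) = 65°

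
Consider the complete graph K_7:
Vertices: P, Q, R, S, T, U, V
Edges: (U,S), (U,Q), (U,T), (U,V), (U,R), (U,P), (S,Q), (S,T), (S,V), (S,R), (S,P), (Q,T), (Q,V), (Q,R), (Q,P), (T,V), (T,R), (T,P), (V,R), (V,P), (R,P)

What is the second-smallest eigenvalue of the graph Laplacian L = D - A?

For the complete graph K_n, L = nI − J (J = all-ones matrix). J has eigenvalues n (once, eigenvector 𝟙) and 0 (multiplicity n−1), so L has eigenvalues 0 (once) and n (multiplicity n−1). Here n = 7: eigenvalue 0 once and 7 with multiplicity 6.
Laplacian eigenvalues: [0.0, 7.0, 7.0, 7.0, 7.0, 7.0, 7.0]. Algebraic connectivity (smallest non-zero eigenvalue) = 7.0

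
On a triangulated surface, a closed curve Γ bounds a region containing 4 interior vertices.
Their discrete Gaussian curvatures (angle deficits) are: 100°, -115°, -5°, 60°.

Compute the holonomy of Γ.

Holonomy = total enclosed curvature = 100° + (-115°) + (-5°) + 60° = 40°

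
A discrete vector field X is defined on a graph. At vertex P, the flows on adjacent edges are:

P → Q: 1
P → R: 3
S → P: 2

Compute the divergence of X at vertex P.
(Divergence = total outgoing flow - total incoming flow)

Divergence = sum of outgoing flows = 1 + 3 + (-2) = 2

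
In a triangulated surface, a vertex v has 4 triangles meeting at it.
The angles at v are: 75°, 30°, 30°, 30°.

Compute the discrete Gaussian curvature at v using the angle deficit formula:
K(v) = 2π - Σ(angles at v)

Sum of angles = 165°. K = 360° - 165° = 195°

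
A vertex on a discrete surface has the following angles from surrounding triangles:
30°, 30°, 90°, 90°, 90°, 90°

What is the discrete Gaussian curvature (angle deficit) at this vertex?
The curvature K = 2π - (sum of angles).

Sum of angles = 420°. K = 360° - 420° = -60°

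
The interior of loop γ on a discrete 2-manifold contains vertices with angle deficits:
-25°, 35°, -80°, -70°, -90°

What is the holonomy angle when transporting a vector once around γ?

Holonomy = total enclosed curvature = (-25°) + 35° + (-80°) + (-70°) + (-90°) = -230°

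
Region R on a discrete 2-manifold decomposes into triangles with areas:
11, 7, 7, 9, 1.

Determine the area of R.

11 + 7 + 7 + 9 + 1 = 35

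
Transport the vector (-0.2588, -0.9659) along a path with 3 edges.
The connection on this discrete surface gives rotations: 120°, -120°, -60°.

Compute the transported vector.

Total rotation: 120° + (-120°) + (-60°) = -60°. Final vector: (-0.9659, -0.2588)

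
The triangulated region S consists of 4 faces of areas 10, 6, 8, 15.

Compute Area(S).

10 + 6 + 8 + 15 = 39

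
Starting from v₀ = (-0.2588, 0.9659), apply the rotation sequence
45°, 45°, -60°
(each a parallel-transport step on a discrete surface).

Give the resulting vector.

Total rotation: 45° + 45° + (-60°) = 30°. Final vector: (-0.7071, 0.7071)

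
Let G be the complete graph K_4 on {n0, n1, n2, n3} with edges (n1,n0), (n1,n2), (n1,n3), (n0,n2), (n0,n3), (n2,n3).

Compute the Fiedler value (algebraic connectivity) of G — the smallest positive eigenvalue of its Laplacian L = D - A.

For the complete graph K_n, L = nI − J (J = all-ones matrix). J has eigenvalues n (once, eigenvector 𝟙) and 0 (multiplicity n−1), so L has eigenvalues 0 (once) and n (multiplicity n−1). Here n = 4: eigenvalue 0 once and 4 with multiplicity 3.
Laplacian eigenvalues: [0.0, 4.0, 4.0, 4.0]. Algebraic connectivity (smallest non-zero eigenvalue) = 4.0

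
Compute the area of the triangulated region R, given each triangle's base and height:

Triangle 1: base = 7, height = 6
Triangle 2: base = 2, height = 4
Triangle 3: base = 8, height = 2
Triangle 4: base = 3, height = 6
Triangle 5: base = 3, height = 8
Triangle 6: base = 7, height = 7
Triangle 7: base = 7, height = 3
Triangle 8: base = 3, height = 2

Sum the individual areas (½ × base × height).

(1/2)×7×6 + (1/2)×2×4 + (1/2)×8×2 + (1/2)×3×6 + (1/2)×3×8 + (1/2)×7×7 + (1/2)×7×3 + (1/2)×3×2 = 92.0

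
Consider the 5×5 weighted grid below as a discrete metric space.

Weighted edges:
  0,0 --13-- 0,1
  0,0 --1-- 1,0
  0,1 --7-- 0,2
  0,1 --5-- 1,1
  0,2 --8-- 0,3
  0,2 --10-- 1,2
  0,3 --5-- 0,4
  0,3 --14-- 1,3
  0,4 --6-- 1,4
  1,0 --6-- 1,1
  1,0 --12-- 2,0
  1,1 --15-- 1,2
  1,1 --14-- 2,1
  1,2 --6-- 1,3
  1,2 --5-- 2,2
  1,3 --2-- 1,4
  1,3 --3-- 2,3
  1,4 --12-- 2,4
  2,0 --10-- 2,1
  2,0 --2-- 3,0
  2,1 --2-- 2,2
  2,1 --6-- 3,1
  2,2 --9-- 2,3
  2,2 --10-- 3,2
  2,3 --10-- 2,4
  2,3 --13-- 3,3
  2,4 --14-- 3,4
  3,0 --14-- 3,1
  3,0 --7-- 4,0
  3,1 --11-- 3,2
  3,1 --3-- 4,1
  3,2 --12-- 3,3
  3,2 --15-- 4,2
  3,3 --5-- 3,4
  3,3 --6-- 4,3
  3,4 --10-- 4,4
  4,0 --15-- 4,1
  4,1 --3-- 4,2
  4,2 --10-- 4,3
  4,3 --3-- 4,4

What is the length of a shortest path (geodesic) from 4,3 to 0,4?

Shortest path: 4,3 → 3,3 → 2,3 → 1,3 → 1,4 → 0,4, total weight = 30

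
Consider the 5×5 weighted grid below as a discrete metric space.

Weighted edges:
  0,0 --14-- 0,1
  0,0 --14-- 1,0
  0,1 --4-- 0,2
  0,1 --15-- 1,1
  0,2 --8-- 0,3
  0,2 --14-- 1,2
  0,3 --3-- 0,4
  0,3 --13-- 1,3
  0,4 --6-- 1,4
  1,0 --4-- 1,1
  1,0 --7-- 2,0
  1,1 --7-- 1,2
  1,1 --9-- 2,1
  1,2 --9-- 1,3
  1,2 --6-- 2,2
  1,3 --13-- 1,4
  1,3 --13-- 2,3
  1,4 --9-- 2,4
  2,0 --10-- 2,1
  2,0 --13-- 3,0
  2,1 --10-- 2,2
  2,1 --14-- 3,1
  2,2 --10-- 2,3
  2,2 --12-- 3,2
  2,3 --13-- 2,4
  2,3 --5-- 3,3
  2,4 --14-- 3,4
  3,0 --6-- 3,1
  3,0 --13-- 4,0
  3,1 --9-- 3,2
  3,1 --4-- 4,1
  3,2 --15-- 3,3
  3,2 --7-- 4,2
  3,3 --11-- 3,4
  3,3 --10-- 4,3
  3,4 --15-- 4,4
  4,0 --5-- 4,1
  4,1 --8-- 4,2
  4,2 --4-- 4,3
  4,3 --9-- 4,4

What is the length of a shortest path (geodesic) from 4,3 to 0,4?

Shortest path: 4,3 → 3,3 → 2,3 → 2,4 → 1,4 → 0,4, total weight = 43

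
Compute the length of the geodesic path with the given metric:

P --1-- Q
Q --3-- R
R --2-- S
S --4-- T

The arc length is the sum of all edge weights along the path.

Arc length = 1 + 3 + 2 + 4 = 10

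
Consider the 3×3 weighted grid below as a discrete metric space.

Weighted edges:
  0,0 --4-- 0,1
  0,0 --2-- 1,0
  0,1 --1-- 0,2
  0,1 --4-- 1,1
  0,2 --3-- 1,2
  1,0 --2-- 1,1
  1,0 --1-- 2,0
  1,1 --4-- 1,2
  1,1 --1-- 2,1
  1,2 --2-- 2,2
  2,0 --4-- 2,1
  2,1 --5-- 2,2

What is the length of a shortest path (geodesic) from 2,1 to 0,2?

Shortest path: 2,1 → 1,1 → 0,1 → 0,2, total weight = 6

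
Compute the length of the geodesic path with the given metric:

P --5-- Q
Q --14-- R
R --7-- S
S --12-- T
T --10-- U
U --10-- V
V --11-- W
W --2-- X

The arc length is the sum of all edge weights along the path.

Arc length = 5 + 14 + 7 + 12 + 10 + 10 + 11 + 2 = 71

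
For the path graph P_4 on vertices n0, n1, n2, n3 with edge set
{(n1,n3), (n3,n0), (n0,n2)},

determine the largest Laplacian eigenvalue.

The path graph P_n has Laplacian eigenvalues λ_k = 2 − 2cos(kπ/n), k = 0, 1, …, n−1. Here n = 4:
k=0: 2 − 2cos(0) = 0.0; k=1: 2 − 2cos(π/4) = 0.5858; k=2: 2 − 2cos(π/2) = 2.0; k=3: 2 − 2cos(3π/4) = 3.4142.
Laplacian eigenvalues: [0.0, 0.5858, 2.0, 3.4142]. Largest eigenvalue (spectral radius) = 3.4142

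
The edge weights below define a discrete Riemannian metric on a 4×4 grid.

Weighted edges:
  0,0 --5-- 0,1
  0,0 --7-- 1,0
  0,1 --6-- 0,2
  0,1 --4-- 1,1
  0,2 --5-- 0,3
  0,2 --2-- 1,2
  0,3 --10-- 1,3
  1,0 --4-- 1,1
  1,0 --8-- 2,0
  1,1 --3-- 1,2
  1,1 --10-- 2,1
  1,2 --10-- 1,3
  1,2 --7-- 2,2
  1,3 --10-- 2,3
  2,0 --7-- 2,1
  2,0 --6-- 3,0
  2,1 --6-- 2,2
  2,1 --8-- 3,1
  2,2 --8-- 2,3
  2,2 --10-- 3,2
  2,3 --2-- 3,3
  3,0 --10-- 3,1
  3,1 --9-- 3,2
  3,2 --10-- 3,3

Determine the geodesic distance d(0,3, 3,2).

Shortest path: 0,3 → 0,2 → 1,2 → 2,2 → 3,2, total weight = 24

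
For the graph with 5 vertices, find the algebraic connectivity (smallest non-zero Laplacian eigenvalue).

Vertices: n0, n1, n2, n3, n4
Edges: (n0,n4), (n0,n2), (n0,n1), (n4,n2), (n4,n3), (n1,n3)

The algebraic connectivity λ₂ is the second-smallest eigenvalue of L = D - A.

Degrees: deg(n0) = 3, deg(n1) = 2, deg(n2) = 2, deg(n3) = 2, deg(n4) = 3.
L = D − A with rows/columns ordered (n0, n1, n2, n3, n4):
  [ 3, -1, -1,  0, -1]
  [-1,  2,  0, -1,  0]
  [-1,  0,  2,  0, -1]
  [ 0, -1,  0,  2, -1]
  [-1,  0, -1, -1,  3]
Characteristic polynomial: det(λI − L) = λ(λ² − 5λ + 5)(λ² − 7λ + 11).
Roots: λ = 0; (λ² − 5λ + 5) = 0 ⇒ λ = (5 ± √5)/2 ≈ 1.382, 3.618; (λ² − 7λ + 11) = 0 ⇒ λ = (7 ± √5)/2 ≈ 2.382, 4.618.
(Check: the roots sum (with multiplicity) to 12, matching trace L = Σdeg = 2·6 = 12.)
Laplacian eigenvalues: [0.0, 1.382, 2.382, 3.618, 4.618]. Algebraic connectivity (smallest non-zero eigenvalue) = 1.382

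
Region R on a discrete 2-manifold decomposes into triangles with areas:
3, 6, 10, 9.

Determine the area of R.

3 + 6 + 10 + 9 = 28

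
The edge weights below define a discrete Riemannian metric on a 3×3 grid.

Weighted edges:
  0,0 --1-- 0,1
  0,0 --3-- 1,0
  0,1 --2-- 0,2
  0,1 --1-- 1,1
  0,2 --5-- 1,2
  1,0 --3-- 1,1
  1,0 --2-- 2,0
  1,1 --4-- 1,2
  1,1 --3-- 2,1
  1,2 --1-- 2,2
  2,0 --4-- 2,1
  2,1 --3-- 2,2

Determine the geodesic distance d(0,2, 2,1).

Shortest path: 0,2 → 0,1 → 1,1 → 2,1, total weight = 6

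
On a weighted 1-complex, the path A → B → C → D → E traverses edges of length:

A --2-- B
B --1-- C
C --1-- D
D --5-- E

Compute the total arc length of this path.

Arc length = 2 + 1 + 1 + 5 = 9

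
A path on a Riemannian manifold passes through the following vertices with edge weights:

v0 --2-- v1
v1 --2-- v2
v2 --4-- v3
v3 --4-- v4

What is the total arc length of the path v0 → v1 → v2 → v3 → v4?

Arc length = 2 + 2 + 4 + 4 = 12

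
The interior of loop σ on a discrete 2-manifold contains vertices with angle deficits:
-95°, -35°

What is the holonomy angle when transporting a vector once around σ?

Holonomy = total enclosed curvature = (-95°) + (-35°) = -130°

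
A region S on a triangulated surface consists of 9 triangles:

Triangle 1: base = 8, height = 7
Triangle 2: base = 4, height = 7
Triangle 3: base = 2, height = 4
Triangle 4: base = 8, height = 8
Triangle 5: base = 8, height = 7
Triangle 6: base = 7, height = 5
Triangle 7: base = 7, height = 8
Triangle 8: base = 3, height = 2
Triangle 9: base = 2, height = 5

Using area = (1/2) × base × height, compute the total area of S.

(1/2)×8×7 + (1/2)×4×7 + (1/2)×2×4 + (1/2)×8×8 + (1/2)×8×7 + (1/2)×7×5 + (1/2)×7×8 + (1/2)×3×2 + (1/2)×2×5 = 159.5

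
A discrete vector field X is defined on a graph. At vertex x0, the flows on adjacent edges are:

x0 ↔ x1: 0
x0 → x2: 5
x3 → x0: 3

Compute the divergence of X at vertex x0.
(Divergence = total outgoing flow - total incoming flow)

Divergence = sum of outgoing flows = 0 + 5 + (-3) = 2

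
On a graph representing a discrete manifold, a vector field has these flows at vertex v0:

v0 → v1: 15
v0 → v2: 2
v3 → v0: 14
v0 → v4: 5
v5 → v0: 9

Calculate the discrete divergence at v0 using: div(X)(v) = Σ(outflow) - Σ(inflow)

Divergence = sum of outgoing flows = 15 + 2 + (-14) + 5 + (-9) = -1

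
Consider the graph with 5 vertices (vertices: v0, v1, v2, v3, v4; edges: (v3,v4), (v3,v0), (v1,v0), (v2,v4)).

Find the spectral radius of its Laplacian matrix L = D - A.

Degrees: deg(v0) = 2, deg(v1) = 1, deg(v2) = 1, deg(v3) = 2, deg(v4) = 2.
L = D − A with rows/columns ordered (v0, v1, v2, v3, v4):
  [ 2, -1,  0, -1,  0]
  [-1,  1,  0,  0,  0]
  [ 0,  0,  1,  0, -1]
  [-1,  0,  0,  2, -1]
  [ 0,  0, -1, -1,  2]
Characteristic polynomial: det(λI − L) = λ(λ² − 3λ + 1)(λ² − 5λ + 5).
Roots: λ = 0; (λ² − 3λ + 1) = 0 ⇒ λ = (3 ± √5)/2 ≈ 0.382, 2.618; (λ² − 5λ + 5) = 0 ⇒ λ = (5 ± √5)/2 ≈ 1.382, 3.618.
(Check: the roots sum (with multiplicity) to 8, matching trace L = Σdeg = 2·4 = 8.)
Laplacian eigenvalues: [0.0, 0.382, 1.382, 2.618, 3.618]. Largest eigenvalue (spectral radius) = 3.618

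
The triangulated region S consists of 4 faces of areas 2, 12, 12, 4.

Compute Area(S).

2 + 12 + 12 + 4 = 30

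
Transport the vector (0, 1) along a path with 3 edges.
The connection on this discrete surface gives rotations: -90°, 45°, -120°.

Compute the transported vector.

Total rotation: (-90°) + 45° + (-120°) = -165°. Final vector: (0.2588, -0.9659)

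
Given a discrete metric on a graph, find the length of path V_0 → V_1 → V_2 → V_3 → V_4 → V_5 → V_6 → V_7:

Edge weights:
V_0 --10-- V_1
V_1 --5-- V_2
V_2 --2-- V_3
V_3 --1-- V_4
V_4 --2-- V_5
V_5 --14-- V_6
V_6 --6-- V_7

Arc length = 10 + 5 + 2 + 1 + 2 + 14 + 6 = 40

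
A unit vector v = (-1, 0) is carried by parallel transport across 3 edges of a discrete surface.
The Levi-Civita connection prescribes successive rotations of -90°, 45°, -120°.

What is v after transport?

Total rotation: (-90°) + 45° + (-120°) = -165°. Final vector: (0.9659, 0.2588)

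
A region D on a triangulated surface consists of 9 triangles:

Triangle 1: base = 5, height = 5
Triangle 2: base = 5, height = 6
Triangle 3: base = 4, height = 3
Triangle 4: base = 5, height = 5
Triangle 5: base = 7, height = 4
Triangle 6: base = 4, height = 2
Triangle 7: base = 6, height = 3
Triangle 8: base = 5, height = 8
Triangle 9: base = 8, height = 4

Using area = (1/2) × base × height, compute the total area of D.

(1/2)×5×5 + (1/2)×5×6 + (1/2)×4×3 + (1/2)×5×5 + (1/2)×7×4 + (1/2)×4×2 + (1/2)×6×3 + (1/2)×5×8 + (1/2)×8×4 = 109.0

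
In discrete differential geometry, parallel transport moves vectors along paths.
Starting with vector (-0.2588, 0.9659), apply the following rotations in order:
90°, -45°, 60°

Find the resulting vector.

Total rotation: 90° + (-45°) + 60° = 105°. Final vector: (-0.8660, -0.5000)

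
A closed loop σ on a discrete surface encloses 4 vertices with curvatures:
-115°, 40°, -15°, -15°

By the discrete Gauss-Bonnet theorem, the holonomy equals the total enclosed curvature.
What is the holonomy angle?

Holonomy = total enclosed curvature = (-115°) + 40° + (-15°) + (-15°) = -105°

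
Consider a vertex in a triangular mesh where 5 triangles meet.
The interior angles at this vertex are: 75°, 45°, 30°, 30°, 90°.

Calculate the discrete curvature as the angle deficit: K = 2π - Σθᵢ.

Sum of angles = 270°. K = 360° - 270° = 90°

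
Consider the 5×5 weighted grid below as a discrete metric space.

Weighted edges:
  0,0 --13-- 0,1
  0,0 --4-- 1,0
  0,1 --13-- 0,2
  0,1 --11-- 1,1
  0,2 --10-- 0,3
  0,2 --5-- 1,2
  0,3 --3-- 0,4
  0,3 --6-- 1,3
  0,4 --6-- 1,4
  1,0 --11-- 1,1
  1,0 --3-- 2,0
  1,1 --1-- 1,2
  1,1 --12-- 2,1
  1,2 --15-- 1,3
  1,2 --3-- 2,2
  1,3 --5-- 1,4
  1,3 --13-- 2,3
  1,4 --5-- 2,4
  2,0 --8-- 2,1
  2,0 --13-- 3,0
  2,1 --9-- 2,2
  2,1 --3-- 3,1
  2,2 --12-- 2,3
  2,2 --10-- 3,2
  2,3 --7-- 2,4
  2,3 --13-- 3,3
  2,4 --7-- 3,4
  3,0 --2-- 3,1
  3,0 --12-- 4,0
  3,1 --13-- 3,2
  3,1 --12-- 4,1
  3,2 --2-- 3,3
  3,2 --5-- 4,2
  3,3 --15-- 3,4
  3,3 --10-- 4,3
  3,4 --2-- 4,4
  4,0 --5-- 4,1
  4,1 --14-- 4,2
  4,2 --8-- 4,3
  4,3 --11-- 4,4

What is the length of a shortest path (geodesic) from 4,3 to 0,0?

Shortest path: 4,3 → 3,3 → 3,2 → 2,2 → 1,2 → 1,1 → 1,0 → 0,0, total weight = 41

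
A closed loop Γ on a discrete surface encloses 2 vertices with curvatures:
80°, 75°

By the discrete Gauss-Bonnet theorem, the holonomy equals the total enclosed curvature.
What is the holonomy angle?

Holonomy = total enclosed curvature = 80° + 75° = 155°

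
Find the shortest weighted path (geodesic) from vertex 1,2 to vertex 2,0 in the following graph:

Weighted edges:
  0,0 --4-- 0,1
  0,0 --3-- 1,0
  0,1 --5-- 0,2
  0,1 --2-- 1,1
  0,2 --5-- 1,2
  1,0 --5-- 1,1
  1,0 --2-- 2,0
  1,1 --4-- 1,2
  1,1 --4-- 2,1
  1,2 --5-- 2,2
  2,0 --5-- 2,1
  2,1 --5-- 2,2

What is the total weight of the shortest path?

Shortest path: 1,2 → 1,1 → 1,0 → 2,0, total weight = 11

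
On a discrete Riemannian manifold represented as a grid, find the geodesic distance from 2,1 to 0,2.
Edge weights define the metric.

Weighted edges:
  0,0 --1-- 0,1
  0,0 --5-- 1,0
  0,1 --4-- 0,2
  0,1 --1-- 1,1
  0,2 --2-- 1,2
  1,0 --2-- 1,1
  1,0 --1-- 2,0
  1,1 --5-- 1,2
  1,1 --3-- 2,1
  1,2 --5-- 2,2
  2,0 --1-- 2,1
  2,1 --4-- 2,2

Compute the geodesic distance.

Shortest path: 2,1 → 1,1 → 0,1 → 0,2, total weight = 8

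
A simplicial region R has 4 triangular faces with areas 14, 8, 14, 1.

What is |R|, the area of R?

14 + 8 + 14 + 1 = 37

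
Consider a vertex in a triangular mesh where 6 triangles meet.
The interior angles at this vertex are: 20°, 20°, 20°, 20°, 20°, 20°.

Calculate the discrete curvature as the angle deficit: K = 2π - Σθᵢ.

Sum of angles = 120°. K = 360° - 120° = 240°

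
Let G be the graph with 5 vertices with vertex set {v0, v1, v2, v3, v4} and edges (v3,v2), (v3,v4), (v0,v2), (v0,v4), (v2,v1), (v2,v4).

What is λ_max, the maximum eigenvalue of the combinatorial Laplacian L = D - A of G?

Degrees: deg(v0) = 2, deg(v1) = 1, deg(v2) = 4, deg(v3) = 2, deg(v4) = 3.
L = D − A with rows/columns ordered (v0, v1, v2, v3, v4):
  [ 2,  0, -1,  0, -1]
  [ 0,  1, -1,  0,  0]
  [-1, -1,  4, -1, -1]
  [ 0,  0, -1,  2, -1]
  [-1,  0, -1, -1,  3]
Characteristic polynomial: det(λI − L) = λ(λ − 1)(λ − 2)(λ − 4)(λ − 5).
Roots: λ = 0; (λ − 1) = 0 ⇒ λ = 1; (λ − 2) = 0 ⇒ λ = 2; (λ − 4) = 0 ⇒ λ = 4; (λ − 5) = 0 ⇒ λ = 5.
(Check: the roots sum (with multiplicity) to 12, matching trace L = Σdeg = 2·6 = 12.)
Laplacian eigenvalues: [0.0, 1.0, 2.0, 4.0, 5.0]. Largest eigenvalue (spectral radius) = 5.0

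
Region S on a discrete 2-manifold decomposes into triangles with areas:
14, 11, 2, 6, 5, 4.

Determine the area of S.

14 + 11 + 2 + 6 + 5 + 4 = 42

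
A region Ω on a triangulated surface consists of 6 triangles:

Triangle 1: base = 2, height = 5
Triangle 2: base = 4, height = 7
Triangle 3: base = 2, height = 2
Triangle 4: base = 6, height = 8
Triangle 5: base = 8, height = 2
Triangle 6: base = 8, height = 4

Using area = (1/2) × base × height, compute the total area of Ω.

(1/2)×2×5 + (1/2)×4×7 + (1/2)×2×2 + (1/2)×6×8 + (1/2)×8×2 + (1/2)×8×4 = 69.0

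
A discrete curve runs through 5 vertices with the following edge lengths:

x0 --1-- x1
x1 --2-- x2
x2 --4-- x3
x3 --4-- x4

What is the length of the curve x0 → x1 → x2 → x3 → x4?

Arc length = 1 + 2 + 4 + 4 = 11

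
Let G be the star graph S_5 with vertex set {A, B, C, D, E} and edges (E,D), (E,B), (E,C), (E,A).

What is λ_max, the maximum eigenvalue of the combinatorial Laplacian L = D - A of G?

The star S_5 is the complete bipartite graph K_{1,4} (one hub of degree 4, 4 leaves of degree 1). The Laplacian spectrum of K_{p,q} is 0, p (multiplicity q−1), q (multiplicity p−1), p+q. With p = 1, q = 4: 0 once, 1 with multiplicity 3, and 5 once. (Check: trace L = sum of degrees = 8 = 3·1 + 5.)
Laplacian eigenvalues: [0.0, 1.0, 1.0, 1.0, 5.0]. Largest eigenvalue (spectral radius) = 5.0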